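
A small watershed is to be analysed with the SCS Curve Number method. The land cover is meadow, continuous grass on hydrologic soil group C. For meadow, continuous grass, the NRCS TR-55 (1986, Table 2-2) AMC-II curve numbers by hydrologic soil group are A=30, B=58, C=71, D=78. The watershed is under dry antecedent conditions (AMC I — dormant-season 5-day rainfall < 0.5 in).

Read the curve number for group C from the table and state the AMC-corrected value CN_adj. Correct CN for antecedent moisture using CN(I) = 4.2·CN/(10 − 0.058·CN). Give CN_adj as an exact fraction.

NRCS table: meadow, continuous grass, soil group C → CN(II) = 71
Dry (AMC I): CN(I) = 4.2·71/(10 − 0.058·71) = (1491/5)/(2941/500) = 149100/2941 ≈ 50.697

CN_adj = 149100/2941 ≈ 50.697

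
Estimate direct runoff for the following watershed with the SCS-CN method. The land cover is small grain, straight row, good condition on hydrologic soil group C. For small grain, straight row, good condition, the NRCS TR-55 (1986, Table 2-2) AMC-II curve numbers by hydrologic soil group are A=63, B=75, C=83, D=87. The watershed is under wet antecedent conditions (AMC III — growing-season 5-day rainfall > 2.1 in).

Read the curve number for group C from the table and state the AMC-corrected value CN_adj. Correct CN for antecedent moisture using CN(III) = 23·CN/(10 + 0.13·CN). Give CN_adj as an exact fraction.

CN_adj = 190900/2079 ≈ 91.823

NRCS table: small grain, straight row, good condition, soil group C → CN(II) = 83
Adjust CN=83 to AMC III: 23·83/(10 + 0.13·83) → 1909 ÷ (2079/100) = 190900/2079 ≈ 91.823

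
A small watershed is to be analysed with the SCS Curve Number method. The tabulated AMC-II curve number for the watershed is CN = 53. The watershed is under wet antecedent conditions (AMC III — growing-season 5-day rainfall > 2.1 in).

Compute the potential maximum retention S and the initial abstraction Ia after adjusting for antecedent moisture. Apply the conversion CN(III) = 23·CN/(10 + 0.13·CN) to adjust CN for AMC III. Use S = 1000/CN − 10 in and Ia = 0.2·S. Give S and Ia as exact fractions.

S = 4700/1219 in ≈ 3.856 in; Ia = 940/1219 in ≈ 0.771 in

Adjust CN=53 to AMC III: 23·53/(10 + 0.13·53) → 1219 ÷ (1689/100) = 121900/1689 ≈ 72.173
S = 1000/(121900/1689) − 10 = 4700/1219 in ≈ 3.856 in
Ia = 0.2S: 0.2·3.856 = 0.771 in (exactly 940/1219)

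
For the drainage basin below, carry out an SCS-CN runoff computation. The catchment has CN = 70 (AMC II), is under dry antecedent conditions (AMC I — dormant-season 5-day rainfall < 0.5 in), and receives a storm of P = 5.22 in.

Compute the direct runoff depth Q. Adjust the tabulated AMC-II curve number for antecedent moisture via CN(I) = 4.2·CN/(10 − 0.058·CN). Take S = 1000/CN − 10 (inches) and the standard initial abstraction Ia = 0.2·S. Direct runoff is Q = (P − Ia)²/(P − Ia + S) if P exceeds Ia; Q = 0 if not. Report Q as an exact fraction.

Dry (AMC I): CN(I) = 4.2·70/(10 − 0.058·70) = 294/(297/50) = 4900/99 ≈ 49.495
Retention S: 1000/CN − 10 with CN=49.495 → S = 500/49 ≈ 10.204 in
Initial abstraction Ia = S/5 = (500/49)/5 = 100/49 ≈ 2.041 in
Excess rainfall: 5.220 − 2.041 = 3.179 in; P > Ia so Q > 0
Q = (7789/2450)²/((7789/2450) + 500/49) = (60668521/6002500)/(32789/2450) = 60668521/80333050 in ≈ 0.755 in

Q = 60668521/80333050 in ≈ 0.755 in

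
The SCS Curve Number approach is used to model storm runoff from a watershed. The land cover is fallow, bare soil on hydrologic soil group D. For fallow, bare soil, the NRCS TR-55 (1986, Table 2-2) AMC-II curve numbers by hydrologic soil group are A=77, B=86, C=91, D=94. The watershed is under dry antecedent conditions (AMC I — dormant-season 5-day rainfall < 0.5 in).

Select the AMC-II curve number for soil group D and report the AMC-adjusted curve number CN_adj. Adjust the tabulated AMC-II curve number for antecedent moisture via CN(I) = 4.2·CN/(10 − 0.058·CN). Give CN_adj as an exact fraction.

CN_adj = 32900/379 ≈ 86.807

NRCS table: fallow, bare soil, soil group D → CN(II) = 94
CN(I) from CN(II)=94: (4.2·94)/(10 − 0.058·94) = 32900/379 ≈ 86.807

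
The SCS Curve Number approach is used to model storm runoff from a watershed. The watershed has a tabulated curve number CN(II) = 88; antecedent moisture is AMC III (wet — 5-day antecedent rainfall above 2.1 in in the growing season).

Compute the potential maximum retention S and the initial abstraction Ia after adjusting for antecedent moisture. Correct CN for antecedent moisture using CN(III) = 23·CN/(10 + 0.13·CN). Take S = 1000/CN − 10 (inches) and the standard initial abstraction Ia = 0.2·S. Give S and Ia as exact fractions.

Wet (AMC III): CN(III) = 23·88/(10 + 0.13·88) = 2024/(536/25) = 6325/67 ≈ 94.403
Max retention: S = 1000/(6325/67) − 10 = 150/253 in (≈ 0.593 in)
Ia = 0.2·(150/253) = 30/253 in ≈ 0.119 in

S = 150/253 in ≈ 0.593 in; Ia = 30/253 in ≈ 0.119 in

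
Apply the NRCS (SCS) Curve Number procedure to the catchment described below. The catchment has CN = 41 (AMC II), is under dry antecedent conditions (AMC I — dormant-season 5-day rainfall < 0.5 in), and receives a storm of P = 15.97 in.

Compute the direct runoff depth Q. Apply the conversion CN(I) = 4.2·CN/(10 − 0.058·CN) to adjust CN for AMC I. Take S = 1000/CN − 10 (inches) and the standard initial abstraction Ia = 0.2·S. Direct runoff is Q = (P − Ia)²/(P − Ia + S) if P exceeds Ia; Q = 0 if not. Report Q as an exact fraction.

Adjust CN=41 to AMC I: 4.2·41/(10 − 0.058·41) → (861/5) ÷ (3811/500) = 86100/3811 ≈ 22.592
S = 1000/(86100/3811) − 10 = 29500/861 in ≈ 34.262 in
Initial abstraction Ia = S/5 = (29500/861)/5 = 5900/861 ≈ 6.852 in
P − Ia = 15.970 − 6.852 = 785017/86100 ≈ 9.118 in (> 0, runoff occurs)
Q = (785017/86100)²/((785017/86100) + 29500/861) = (616251690289/7413210000)/(3735017/86100) = 616251690289/321584963700 in ≈ 1.916 in

Q = 616251690289/321584963700 in ≈ 1.916 in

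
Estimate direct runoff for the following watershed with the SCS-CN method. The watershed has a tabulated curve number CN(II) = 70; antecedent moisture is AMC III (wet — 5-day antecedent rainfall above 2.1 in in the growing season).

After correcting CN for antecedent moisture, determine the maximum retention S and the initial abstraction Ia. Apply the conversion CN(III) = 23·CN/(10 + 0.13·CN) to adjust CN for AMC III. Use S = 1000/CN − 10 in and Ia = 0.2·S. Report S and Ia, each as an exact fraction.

S = 300/161 in ≈ 1.863 in; Ia = 60/161 in ≈ 0.373 in

Adjust CN=70 to AMC III: 23·70/(10 + 0.13·70) → 1610 ÷ (191/10) = 16100/191 ≈ 84.293
Retention S: 1000/CN − 10 with CN=84.293 → S = 300/161 ≈ 1.863 in
Initial abstraction Ia = S/5 = (300/161)/5 = 60/161 ≈ 0.373 in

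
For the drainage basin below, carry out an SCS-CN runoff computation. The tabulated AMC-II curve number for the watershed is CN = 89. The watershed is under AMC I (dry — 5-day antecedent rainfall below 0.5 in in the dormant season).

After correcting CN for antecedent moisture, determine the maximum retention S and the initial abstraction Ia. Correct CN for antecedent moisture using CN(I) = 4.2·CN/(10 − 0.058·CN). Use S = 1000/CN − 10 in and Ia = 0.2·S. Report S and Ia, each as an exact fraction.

CN(I) from CN(II)=89: (4.2·89)/(10 − 0.058·89) = 186900/2419 ≈ 77.263
Retention S: 1000/CN − 10 with CN=77.263 → S = 5500/1869 ≈ 2.943 in
Ia = 0.2·(5500/1869) = 1100/1869 in ≈ 0.589 in

S = 5500/1869 in ≈ 2.943 in; Ia = 1100/1869 in ≈ 0.589 in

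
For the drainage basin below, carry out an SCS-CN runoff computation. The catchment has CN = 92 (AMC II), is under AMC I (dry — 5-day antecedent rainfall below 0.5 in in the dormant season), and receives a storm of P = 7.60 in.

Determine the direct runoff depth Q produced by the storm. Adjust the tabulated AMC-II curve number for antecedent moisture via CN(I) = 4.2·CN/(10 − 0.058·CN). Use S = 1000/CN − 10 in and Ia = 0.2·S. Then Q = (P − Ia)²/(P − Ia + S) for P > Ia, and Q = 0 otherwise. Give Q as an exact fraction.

Adjust CN=92 to AMC I: 4.2·92/(10 − 0.058·92) → (1932/5) ÷ (583/125) = 48300/583 ≈ 82.847
Max retention: S = 1000/(48300/583) − 10 = 1000/483 in (≈ 2.070 in)
Initial abstraction Ia = S/5 = (1000/483)/5 = 200/483 ≈ 0.414 in
Since P=7.600 > Ia=0.414: effective rainfall P−Ia = 17354/2415 in
Runoff Q = (P−Ia)²/(P−Ia+S) = (7.186)²/(7.186+2.070) = 150580658/26992455 ≈ 5.579 in

Q = 150580658/26992455 in ≈ 5.579 in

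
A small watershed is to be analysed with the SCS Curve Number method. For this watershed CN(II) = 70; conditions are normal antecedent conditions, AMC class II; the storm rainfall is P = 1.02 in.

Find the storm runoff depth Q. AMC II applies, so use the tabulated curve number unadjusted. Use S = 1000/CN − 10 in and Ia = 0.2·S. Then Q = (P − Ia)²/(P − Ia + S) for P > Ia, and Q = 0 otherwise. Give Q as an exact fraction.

Q = 361/60550 in ≈ 0.006 in

Average conditions: CN = 70 (no AMC adjustment).
Retention S: 1000/CN − 10 with CN=70.000 → S = 30/7 ≈ 4.286 in
Ia = 0.2·(30/7) = 6/7 in ≈ 0.857 in
P − Ia = 1.020 − 0.857 = 57/350 ≈ 0.163 in (> 0, runoff occurs)
Q = (57/350)²/((57/350) + 30/7) = (3249/122500)/(1557/350) = 361/60550 in ≈ 0.006 in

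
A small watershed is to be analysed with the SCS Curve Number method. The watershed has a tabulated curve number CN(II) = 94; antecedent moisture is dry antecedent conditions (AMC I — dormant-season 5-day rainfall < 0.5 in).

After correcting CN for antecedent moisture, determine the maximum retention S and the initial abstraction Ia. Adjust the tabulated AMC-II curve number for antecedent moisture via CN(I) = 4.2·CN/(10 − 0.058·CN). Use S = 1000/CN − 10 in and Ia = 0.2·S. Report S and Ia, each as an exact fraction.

S = 500/329 in ≈ 1.520 in; Ia = 100/329 in ≈ 0.304 in

CN(I) from CN(II)=94: (4.2·94)/(10 − 0.058·94) = 32900/379 ≈ 86.807
Retention S: 1000/CN − 10 with CN=86.807 → S = 500/329 ≈ 1.520 in
Ia = 0.2·(500/329) = 100/329 in ≈ 0.304 in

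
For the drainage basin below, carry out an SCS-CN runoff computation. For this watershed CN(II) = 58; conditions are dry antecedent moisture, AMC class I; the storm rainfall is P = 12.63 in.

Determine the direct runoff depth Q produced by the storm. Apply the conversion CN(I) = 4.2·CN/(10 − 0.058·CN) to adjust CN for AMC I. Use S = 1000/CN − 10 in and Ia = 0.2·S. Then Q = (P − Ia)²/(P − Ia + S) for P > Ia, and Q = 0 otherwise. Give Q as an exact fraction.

Q = 708997129/222218300 in ≈ 3.191 in

CN(I) from CN(II)=58: (4.2·58)/(10 − 0.058·58) = 2900/79 ≈ 36.709
Retention S: 1000/CN − 10 with CN=36.709 → S = 500/29 ≈ 17.241 in
Initial abstraction Ia = S/5 = (500/29)/5 = 100/29 ≈ 3.448 in
Excess rainfall: 12.630 − 3.448 = 9.182 in; P > Ia so Q > 0
Q: (26627/2900)² ÷ (76627/2900) = 708997129/222218300 in (≈ 3.191 in)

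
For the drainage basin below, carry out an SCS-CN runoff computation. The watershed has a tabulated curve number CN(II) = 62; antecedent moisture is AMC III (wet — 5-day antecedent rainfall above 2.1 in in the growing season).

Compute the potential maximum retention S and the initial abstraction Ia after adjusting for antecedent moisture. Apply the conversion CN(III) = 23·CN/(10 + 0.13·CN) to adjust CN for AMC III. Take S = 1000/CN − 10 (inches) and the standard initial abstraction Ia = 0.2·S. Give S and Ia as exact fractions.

S = 1900/713 in ≈ 2.665 in; Ia = 380/713 in ≈ 0.533 in

Adjust CN=62 to AMC III: 23·62/(10 + 0.13·62) → 1426 ÷ (903/50) = 71300/903 ≈ 78.959
Max retention: S = 1000/(71300/903) − 10 = 1900/713 in (≈ 2.665 in)
Ia = 0.2·(1900/713) = 380/713 in ≈ 0.533 in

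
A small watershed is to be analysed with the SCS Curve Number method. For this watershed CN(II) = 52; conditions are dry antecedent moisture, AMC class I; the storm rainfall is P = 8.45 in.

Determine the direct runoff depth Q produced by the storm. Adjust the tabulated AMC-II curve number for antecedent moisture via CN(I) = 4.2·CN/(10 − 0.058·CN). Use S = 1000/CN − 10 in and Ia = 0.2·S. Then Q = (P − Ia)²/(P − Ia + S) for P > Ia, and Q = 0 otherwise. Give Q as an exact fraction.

CN(I) from CN(II)=52: (4.2·52)/(10 − 0.058·52) = 9100/291 ≈ 31.271
Retention S: 1000/CN − 10 with CN=31.271 → S = 2000/91 ≈ 21.978 in
Ia = 0.2S: 0.2·21.978 = 4.396 in (exactly 400/91)
Since P=8.450 > Ia=4.396: effective rainfall P−Ia = 7379/1820 in
Runoff Q = (P−Ia)²/(P−Ia+S) = (4.054)²/(4.054+21.978) = 54449641/86229780 ≈ 0.631 in

Q = 54449641/86229780 in ≈ 0.631 in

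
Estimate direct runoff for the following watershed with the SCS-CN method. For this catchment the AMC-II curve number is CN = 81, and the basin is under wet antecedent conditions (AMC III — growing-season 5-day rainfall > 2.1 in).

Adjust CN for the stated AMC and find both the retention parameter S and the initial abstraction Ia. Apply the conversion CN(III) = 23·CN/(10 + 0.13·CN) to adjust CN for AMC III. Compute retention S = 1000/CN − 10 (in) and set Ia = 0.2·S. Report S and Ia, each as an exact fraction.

Wet (AMC III): CN(III) = 23·81/(10 + 0.13·81) = 1863/(2053/100) = 186300/2053 ≈ 90.745
Retention S: 1000/CN − 10 with CN=90.745 → S = 1900/1863 ≈ 1.020 in
Initial abstraction Ia = S/5 = (1900/1863)/5 = 380/1863 ≈ 0.204 in

S = 1900/1863 in ≈ 1.020 in; Ia = 380/1863 in ≈ 0.204 in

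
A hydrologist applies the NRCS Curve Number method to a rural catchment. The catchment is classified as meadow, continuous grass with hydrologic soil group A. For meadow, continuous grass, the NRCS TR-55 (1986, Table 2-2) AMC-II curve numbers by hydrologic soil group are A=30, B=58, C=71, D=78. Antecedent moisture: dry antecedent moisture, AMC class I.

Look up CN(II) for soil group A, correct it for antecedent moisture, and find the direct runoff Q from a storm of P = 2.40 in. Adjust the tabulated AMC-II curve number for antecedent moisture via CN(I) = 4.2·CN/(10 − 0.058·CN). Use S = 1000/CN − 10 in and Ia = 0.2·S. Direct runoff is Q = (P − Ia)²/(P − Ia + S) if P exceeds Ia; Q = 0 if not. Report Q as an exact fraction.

Q = 0 in ≈ 0.000 in

NRCS table: meadow, continuous grass, soil group A → CN(II) = 30
Adjust CN=30 to AMC I: 4.2·30/(10 − 0.058·30) → 126 ÷ (413/50) = 900/59 ≈ 15.254
S = 1000/(900/59) − 10 = 500/9 in ≈ 55.556 in
Initial abstraction Ia = S/5 = (500/9)/5 = 100/9 ≈ 11.111 in
P = 2.400 ≤ Ia = 11.111 in: entire storm abstracted, Q = 0.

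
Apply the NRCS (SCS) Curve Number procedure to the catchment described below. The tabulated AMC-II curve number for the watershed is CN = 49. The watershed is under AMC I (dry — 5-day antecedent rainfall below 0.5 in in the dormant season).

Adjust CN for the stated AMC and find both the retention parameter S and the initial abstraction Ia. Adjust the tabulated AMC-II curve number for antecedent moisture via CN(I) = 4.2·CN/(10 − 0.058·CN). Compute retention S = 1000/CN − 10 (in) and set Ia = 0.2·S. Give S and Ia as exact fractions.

Dry (AMC I): CN(I) = 4.2·49/(10 − 0.058·49) = (1029/5)/(3579/500) = 34300/1193 ≈ 28.751
Retention S: 1000/CN − 10 with CN=28.751 → S = 8500/343 ≈ 24.781 in
Initial abstraction Ia = S/5 = (8500/343)/5 = 1700/343 ≈ 4.956 in

S = 8500/343 in ≈ 24.781 in; Ia = 1700/343 in ≈ 4.956 in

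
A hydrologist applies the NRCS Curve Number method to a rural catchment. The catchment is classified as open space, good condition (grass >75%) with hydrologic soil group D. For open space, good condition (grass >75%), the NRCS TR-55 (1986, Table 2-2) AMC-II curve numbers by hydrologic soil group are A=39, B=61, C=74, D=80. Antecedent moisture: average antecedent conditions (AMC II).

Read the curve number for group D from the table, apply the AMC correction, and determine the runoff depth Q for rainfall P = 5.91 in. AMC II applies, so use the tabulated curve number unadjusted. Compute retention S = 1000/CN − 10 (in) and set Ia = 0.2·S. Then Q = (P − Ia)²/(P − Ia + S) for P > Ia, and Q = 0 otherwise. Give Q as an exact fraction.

Q = 292681/79100 in ≈ 3.700 in

NRCS table: open space, good condition (grass >75%), soil group D → CN(II) = 80
Average conditions: CN = 80 (no AMC adjustment).
S = 1000/80 − 10 = 5/2 in ≈ 2.500 in
Ia = 0.2·(5/2) = 1/2 in ≈ 0.500 in
P − Ia = 5.910 − 0.500 = 541/100 ≈ 5.410 in (> 0, runoff occurs)
Q = (541/100)²/((541/100) + 5/2) = (292681/10000)/(791/100) = 292681/79100 in ≈ 3.700 in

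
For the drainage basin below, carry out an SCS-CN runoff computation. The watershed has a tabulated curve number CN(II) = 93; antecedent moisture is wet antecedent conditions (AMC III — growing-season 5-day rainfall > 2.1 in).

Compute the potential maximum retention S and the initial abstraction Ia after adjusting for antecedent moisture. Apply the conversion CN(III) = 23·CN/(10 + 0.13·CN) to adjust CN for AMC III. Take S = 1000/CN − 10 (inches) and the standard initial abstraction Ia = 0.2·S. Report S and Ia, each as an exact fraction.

Adjust CN=93 to AMC III: 23·93/(10 + 0.13·93) → 2139 ÷ (2209/100) = 213900/2209 ≈ 96.831
Max retention: S = 1000/(213900/2209) − 10 = 700/2139 in (≈ 0.327 in)
Ia = 0.2·(700/2139) = 140/2139 in ≈ 0.065 in

S = 700/2139 in ≈ 0.327 in; Ia = 140/2139 in ≈ 0.065 in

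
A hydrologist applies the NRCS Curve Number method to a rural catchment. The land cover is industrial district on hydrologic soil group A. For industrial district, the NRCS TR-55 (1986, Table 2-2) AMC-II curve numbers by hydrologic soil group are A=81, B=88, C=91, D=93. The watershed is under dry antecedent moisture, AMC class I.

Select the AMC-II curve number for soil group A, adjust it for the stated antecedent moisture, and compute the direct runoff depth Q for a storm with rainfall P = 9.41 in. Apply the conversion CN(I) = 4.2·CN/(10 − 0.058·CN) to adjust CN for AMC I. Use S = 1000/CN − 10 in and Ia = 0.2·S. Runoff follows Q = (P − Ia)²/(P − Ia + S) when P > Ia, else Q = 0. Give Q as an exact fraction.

NRCS table: industrial district, soil group A → CN(II) = 81
Adjust CN=81 to AMC I: 4.2·81/(10 − 0.058·81) → (1701/5) ÷ (2651/500) = 170100/2651 ≈ 64.164
S = 1000/(170100/2651) − 10 = 9500/1701 in ≈ 5.585 in
Ia = 0.2·(9500/1701) = 1900/1701 in ≈ 1.117 in
Excess rainfall: 9.410 − 1.117 = 8.293 in; P > Ia so Q > 0
Runoff Q = (P−Ia)²/(P−Ia+S) = (8.293)²/(8.293+5.585) = 1989908030881/401545034100 ≈ 4.956 in

Q = 1989908030881/401545034100 in ≈ 4.956 in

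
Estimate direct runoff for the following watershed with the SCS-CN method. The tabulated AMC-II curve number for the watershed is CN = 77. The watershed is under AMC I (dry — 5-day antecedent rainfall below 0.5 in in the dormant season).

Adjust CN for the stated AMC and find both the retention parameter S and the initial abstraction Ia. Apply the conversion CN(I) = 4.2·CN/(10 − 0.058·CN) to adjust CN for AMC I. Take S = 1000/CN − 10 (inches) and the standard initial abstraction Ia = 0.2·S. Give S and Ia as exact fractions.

Dry (AMC I): CN(I) = 4.2·77/(10 − 0.058·77) = (1617/5)/(2767/500) = 161700/2767 ≈ 58.439
Max retention: S = 1000/(161700/2767) − 10 = 11500/1617 in (≈ 7.112 in)
Ia = 0.2S: 0.2·7.112 = 1.422 in (exactly 2300/1617)

S = 11500/1617 in ≈ 7.112 in; Ia = 2300/1617 in ≈ 1.422 in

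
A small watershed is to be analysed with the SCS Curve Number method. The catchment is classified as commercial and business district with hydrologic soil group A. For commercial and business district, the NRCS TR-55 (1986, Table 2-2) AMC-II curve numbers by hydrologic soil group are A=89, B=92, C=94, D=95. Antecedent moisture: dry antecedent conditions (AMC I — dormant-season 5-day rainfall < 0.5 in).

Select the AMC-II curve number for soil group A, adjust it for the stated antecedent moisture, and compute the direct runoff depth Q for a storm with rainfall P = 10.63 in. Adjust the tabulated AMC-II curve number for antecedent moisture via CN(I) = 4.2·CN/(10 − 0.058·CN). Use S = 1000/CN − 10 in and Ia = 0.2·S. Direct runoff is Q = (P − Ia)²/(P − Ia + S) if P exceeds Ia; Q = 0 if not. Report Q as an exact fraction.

NRCS table: commercial and business district, soil group A → CN(II) = 89
CN(I) from CN(II)=89: (4.2·89)/(10 − 0.058·89) = 186900/2419 ≈ 77.263
Max retention: S = 1000/(186900/2419) − 10 = 5500/1869 in (≈ 2.943 in)
Initial abstraction Ia = S/5 = (5500/1869)/5 = 1100/1869 ≈ 0.589 in
P − Ia = 10.630 − 0.589 = 1876747/186900 ≈ 10.041 in (> 0, runoff occurs)
Q: (1876747/186900)² ÷ (2426747/186900) = 3522179302009/453559014300 in (≈ 7.766 in)

Q = 3522179302009/453559014300 in ≈ 7.766 in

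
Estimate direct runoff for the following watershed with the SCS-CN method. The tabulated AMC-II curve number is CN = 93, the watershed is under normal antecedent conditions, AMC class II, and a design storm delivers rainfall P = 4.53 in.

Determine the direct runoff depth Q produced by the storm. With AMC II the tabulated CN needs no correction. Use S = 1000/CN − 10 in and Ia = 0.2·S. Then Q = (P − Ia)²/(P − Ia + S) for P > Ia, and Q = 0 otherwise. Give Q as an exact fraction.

Average conditions: CN = 93 (no AMC adjustment).
Max retention: S = 1000/93 − 10 = 70/93 in (≈ 0.753 in)
Initial abstraction Ia = S/5 = (70/93)/5 = 14/93 ≈ 0.151 in
Since P=4.530 > Ia=0.151: effective rainfall P−Ia = 40729/9300 in
Q = (40729/9300)²/((40729/9300) + 70/93) = (1658851441/86490000)/(47729/9300) = 1658851441/443879700 in ≈ 3.737 in

Q = 1658851441/443879700 in ≈ 3.737 in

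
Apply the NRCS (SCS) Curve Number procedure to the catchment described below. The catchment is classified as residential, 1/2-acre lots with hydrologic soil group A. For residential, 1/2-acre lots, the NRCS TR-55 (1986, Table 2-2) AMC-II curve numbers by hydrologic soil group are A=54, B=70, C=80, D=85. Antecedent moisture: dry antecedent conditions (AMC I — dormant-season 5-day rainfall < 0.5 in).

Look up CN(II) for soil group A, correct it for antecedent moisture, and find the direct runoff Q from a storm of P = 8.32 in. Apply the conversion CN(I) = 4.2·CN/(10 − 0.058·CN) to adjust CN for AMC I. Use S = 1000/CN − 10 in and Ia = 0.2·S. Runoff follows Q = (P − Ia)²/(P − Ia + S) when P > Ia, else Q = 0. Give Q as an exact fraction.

Q = 228281881/308249550 in ≈ 0.741 in

NRCS table: residential, 1/2-acre lots, soil group A → CN(II) = 54
CN(I) from CN(II)=54: (4.2·54)/(10 − 0.058·54) = 56700/1717 ≈ 33.023
Max retention: S = 1000/(56700/1717) − 10 = 11500/567 in (≈ 20.282 in)
Initial abstraction Ia = S/5 = (11500/567)/5 = 2300/567 ≈ 4.056 in
Excess rainfall: 8.320 − 4.056 = 4.264 in; P > Ia so Q > 0
Q = (60436/14175)²/((60436/14175) + 11500/567) = (3652510096/200930625)/(347936/14175) = 228281881/308249550 in ≈ 0.741 in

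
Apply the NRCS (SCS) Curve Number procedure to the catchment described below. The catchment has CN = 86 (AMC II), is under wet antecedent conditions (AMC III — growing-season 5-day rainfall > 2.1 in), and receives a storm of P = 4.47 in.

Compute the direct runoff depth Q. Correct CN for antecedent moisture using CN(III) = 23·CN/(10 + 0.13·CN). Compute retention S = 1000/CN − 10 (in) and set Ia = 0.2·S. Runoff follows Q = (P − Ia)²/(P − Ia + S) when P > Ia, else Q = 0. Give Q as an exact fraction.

Adjust CN=86 to AMC III: 23·86/(10 + 0.13·86) → 1978 ÷ (1059/50) = 98900/1059 ≈ 93.390
S = 1000/(98900/1059) − 10 = 700/989 in ≈ 0.708 in
Ia = 0.2S: 0.2·0.708 = 0.142 in (exactly 140/989)
Since P=4.470 > Ia=0.142: effective rainfall P−Ia = 428083/98900 in
Q: (428083/98900)² ÷ (498083/98900) = 183255054889/49260408700 in (≈ 3.720 in)

Q = 183255054889/49260408700 in ≈ 3.720 in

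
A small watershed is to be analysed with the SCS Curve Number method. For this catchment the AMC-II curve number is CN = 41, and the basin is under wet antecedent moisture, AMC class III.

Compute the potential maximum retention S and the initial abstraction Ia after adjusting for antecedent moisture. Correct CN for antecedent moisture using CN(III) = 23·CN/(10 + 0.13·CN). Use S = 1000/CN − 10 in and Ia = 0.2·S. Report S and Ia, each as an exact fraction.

S = 5900/943 in ≈ 6.257 in; Ia = 1180/943 in ≈ 1.251 in

Adjust CN=41 to AMC III: 23·41/(10 + 0.13·41) → 943 ÷ (1533/100) = 94300/1533 ≈ 61.513
Max retention: S = 1000/(94300/1533) − 10 = 5900/943 in (≈ 6.257 in)
Ia = 0.2·(5900/943) = 1180/943 in ≈ 1.251 in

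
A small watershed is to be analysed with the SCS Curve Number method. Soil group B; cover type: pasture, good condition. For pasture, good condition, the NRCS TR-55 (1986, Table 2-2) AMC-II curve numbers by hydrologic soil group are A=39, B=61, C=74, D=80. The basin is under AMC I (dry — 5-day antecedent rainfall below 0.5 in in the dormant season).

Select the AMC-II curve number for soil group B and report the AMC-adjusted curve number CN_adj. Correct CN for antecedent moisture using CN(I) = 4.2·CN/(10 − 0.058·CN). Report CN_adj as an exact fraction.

CN_adj = 42700/1077 ≈ 39.647

NRCS table: pasture, good condition, soil group B → CN(II) = 61
Dry (AMC I): CN(I) = 4.2·61/(10 − 0.058·61) = (1281/5)/(3231/500) = 42700/1077 ≈ 39.647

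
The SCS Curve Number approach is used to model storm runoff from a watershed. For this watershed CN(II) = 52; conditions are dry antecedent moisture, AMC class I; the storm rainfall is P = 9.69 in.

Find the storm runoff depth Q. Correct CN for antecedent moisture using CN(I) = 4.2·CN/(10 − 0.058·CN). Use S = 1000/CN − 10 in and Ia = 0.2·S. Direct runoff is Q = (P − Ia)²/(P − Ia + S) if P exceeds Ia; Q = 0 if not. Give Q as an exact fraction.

Adjust CN=52 to AMC I: 4.2·52/(10 − 0.058·52) → (1092/5) ÷ (873/125) = 9100/291 ≈ 31.271
S = 1000/(9100/291) − 10 = 2000/91 in ≈ 21.978 in
Ia = 0.2·(2000/91) = 400/91 in ≈ 4.396 in
Since P=9.690 > Ia=4.396: effective rainfall P−Ia = 48179/9100 in
Runoff Q = (P−Ia)²/(P−Ia+S) = (5.294)²/(5.294+21.978) = 2321216041/2258428900 ≈ 1.028 in

Q = 2321216041/2258428900 in ≈ 1.028 in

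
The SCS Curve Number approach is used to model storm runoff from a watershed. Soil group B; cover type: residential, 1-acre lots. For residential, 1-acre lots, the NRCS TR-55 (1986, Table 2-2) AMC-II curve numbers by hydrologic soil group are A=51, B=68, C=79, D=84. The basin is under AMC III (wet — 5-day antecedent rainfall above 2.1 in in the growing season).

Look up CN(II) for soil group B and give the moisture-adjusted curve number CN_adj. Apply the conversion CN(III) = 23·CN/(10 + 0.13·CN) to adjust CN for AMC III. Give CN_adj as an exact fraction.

CN_adj = 39100/471 ≈ 83.015

NRCS table: residential, 1-acre lots, soil group B → CN(II) = 68
CN(III) from CN(II)=68: (23·68)/(10 + 0.13·68) = 39100/471 ≈ 83.015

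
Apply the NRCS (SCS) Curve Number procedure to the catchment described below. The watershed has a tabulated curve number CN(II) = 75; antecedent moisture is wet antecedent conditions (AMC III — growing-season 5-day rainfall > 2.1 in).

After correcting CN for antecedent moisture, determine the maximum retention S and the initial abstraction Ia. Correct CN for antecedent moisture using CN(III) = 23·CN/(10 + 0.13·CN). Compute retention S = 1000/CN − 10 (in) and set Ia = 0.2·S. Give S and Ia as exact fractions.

Adjust CN=75 to AMC III: 23·75/(10 + 0.13·75) → 1725 ÷ (79/4) = 6900/79 ≈ 87.342
S = 1000/(6900/79) − 10 = 100/69 in ≈ 1.449 in
Initial abstraction Ia = S/5 = (100/69)/5 = 20/69 ≈ 0.290 in

S = 100/69 in ≈ 1.449 in; Ia = 20/69 in ≈ 0.290 in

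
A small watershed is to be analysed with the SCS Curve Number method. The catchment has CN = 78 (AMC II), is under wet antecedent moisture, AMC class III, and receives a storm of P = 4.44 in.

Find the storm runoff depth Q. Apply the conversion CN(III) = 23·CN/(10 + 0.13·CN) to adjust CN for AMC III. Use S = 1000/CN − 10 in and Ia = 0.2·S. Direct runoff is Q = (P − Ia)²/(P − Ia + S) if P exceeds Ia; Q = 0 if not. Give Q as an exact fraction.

Wet (AMC III): CN(III) = 23·78/(10 + 0.13·78) = 1794/(1007/50) = 89700/1007 ≈ 89.076
Max retention: S = 1000/(89700/1007) − 10 = 1100/897 in (≈ 1.226 in)
Initial abstraction Ia = S/5 = (1100/897)/5 = 220/897 ≈ 0.245 in
P − Ia = 4.440 − 0.245 = 94067/22425 ≈ 4.195 in (> 0, runoff occurs)
Runoff Q = (P−Ia)²/(P−Ia+S) = (4.195)²/(4.195+1.226) = 8848600489/2726139975 ≈ 3.246 in

Q = 8848600489/2726139975 in ≈ 3.246 in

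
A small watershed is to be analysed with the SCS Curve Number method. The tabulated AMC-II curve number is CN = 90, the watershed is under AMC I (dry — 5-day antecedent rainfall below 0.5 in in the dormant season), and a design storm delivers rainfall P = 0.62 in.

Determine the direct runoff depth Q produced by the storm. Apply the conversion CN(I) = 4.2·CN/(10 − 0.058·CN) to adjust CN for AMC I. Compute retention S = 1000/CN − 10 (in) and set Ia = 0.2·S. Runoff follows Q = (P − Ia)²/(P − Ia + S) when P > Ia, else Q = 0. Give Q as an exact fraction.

Adjust CN=90 to AMC I: 4.2·90/(10 − 0.058·90) → 378 ÷ (239/50) = 18900/239 ≈ 79.079
Max retention: S = 1000/(18900/239) − 10 = 500/189 in (≈ 2.646 in)
Ia = 0.2S: 0.2·2.646 = 0.529 in (exactly 100/189)
P − Ia = 0.620 − 0.529 = 859/9450 ≈ 0.091 in (> 0, runoff occurs)
Runoff Q = (P−Ia)²/(P−Ia+S) = (0.091)²/(0.091+2.646) = 737881/244367550 ≈ 0.003 in

Q = 737881/244367550 in ≈ 0.003 in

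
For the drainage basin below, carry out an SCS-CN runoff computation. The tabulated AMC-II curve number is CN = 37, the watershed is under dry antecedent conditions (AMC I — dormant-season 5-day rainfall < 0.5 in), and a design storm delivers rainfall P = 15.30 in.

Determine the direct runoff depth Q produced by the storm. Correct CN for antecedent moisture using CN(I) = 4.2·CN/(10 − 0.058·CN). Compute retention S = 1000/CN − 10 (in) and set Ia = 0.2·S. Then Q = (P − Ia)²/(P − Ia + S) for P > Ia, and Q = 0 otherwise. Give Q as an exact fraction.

Q = 2360307/2178190 in ≈ 1.084 in

Adjust CN=37 to AMC I: 4.2·37/(10 − 0.058·37) → (777/5) ÷ (3927/500) = 3700/187 ≈ 19.786
Max retention: S = 1000/(3700/187) − 10 = 1500/37 in (≈ 40.541 in)
Initial abstraction Ia = S/5 = (1500/37)/5 = 300/37 ≈ 8.108 in
P − Ia = 15.300 − 8.108 = 2661/370 ≈ 7.192 in (> 0, runoff occurs)
Q: (2661/370)² ÷ (17661/370) = 2360307/2178190 in (≈ 1.084 in)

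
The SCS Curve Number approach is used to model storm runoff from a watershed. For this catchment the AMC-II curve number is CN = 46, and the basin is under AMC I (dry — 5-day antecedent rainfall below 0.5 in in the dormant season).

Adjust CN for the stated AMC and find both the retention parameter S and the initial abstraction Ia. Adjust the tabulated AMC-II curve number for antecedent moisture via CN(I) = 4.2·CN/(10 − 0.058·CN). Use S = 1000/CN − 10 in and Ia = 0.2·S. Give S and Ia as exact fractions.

Dry (AMC I): CN(I) = 4.2·46/(10 − 0.058·46) = (966/5)/(1833/250) = 16100/611 ≈ 26.350
Retention S: 1000/CN − 10 with CN=26.350 → S = 4500/161 ≈ 27.950 in
Ia = 0.2·(4500/161) = 900/161 in ≈ 5.590 in

S = 4500/161 in ≈ 27.950 in; Ia = 900/161 in ≈ 5.590 in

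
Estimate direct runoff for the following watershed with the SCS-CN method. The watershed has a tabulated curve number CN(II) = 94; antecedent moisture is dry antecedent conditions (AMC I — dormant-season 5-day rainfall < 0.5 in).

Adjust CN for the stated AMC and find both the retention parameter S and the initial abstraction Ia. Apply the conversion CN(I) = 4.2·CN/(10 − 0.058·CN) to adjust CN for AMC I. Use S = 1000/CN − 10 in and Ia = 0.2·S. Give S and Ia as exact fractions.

S = 500/329 in ≈ 1.520 in; Ia = 100/329 in ≈ 0.304 in

Dry (AMC I): CN(I) = 4.2·94/(10 − 0.058·94) = (1974/5)/(1137/250) = 32900/379 ≈ 86.807
Max retention: S = 1000/(32900/379) − 10 = 500/329 in (≈ 1.520 in)
Ia = 0.2S: 0.2·1.520 = 0.304 in (exactly 100/329)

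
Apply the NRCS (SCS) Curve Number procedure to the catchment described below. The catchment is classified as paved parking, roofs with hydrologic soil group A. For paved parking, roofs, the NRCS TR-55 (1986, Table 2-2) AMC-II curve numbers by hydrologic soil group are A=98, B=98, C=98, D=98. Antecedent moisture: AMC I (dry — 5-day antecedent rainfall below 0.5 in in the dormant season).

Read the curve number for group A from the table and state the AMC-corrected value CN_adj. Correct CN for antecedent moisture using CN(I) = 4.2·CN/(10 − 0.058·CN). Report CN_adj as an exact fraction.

CN_adj = 102900/1079 ≈ 95.366

NRCS table: paved parking, roofs, soil group A → CN(II) = 98
Adjust CN=98 to AMC I: 4.2·98/(10 − 0.058·98) → (2058/5) ÷ (1079/250) = 102900/1079 ≈ 95.366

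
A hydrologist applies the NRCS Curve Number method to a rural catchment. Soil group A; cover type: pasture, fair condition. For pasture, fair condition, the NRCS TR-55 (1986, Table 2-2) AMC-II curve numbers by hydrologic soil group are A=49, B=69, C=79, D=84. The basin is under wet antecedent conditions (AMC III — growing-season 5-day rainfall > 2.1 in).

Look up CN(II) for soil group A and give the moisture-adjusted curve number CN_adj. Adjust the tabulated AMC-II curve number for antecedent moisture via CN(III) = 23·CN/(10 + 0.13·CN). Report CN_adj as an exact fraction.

NRCS table: pasture, fair condition, soil group A → CN(II) = 49
Wet (AMC III): CN(III) = 23·49/(10 + 0.13·49) = 1127/(1637/100) = 112700/1637 ≈ 68.845

CN_adj = 112700/1637 ≈ 68.845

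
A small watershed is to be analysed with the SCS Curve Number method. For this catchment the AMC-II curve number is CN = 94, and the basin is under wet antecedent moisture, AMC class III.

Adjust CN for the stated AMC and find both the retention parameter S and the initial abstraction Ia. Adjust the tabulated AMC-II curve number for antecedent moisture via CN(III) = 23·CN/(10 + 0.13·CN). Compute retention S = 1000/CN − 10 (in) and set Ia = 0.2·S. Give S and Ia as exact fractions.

S = 300/1081 in ≈ 0.278 in; Ia = 60/1081 in ≈ 0.056 in

Wet (AMC III): CN(III) = 23·94/(10 + 0.13·94) = 2162/(1111/50) = 108100/1111 ≈ 97.300
Retention S: 1000/CN − 10 with CN=97.300 → S = 300/1081 ≈ 0.278 in
Ia = 0.2·(300/1081) = 60/1081 in ≈ 0.056 in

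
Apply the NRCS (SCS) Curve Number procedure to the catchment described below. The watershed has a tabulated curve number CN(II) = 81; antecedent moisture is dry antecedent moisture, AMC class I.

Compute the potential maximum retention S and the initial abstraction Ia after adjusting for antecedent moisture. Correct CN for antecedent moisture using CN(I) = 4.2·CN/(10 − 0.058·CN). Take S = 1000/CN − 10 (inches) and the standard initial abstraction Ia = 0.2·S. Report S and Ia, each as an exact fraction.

Dry (AMC I): CN(I) = 4.2·81/(10 − 0.058·81) = (1701/5)/(2651/500) = 170100/2651 ≈ 64.164
Retention S: 1000/CN − 10 with CN=64.164 → S = 9500/1701 ≈ 5.585 in
Ia = 0.2S: 0.2·5.585 = 1.117 in (exactly 1900/1701)

S = 9500/1701 in ≈ 5.585 in; Ia = 1900/1701 in ≈ 1.117 in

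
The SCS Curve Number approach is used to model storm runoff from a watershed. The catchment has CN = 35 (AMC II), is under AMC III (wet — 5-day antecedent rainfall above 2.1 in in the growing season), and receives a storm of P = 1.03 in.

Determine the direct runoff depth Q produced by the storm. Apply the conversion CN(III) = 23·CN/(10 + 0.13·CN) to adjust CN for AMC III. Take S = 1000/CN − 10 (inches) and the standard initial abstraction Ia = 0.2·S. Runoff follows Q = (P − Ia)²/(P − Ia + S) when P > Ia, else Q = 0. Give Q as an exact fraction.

Q = 0 in ≈ 0.000 in

Wet (AMC III): CN(III) = 23·35/(10 + 0.13·35) = 805/(291/20) = 16100/291 ≈ 55.326
Max retention: S = 1000/(16100/291) − 10 = 1300/161 in (≈ 8.075 in)
Ia = 0.2·(1300/161) = 260/161 in ≈ 1.615 in
P = 1.030 ≤ Ia = 1.615 in: entire storm abstracted, Q = 0.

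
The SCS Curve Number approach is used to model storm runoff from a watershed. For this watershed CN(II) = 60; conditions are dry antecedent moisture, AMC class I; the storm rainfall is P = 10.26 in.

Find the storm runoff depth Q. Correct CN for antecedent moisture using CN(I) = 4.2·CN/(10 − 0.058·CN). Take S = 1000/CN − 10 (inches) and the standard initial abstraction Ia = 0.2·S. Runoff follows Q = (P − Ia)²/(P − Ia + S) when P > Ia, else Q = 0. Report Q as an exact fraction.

Adjust CN=60 to AMC I: 4.2·60/(10 − 0.058·60) → 252 ÷ (163/25) = 6300/163 ≈ 38.650
Max retention: S = 1000/(6300/163) − 10 = 1000/63 in (≈ 15.873 in)
Ia = 0.2·(1000/63) = 200/63 in ≈ 3.175 in
Excess rainfall: 10.260 − 3.175 = 7.085 in; P > Ia so Q > 0
Q: (22319/3150)² ÷ (72319/3150) = 498137761/227804850 in (≈ 2.187 in)

Q = 498137761/227804850 in ≈ 2.187 in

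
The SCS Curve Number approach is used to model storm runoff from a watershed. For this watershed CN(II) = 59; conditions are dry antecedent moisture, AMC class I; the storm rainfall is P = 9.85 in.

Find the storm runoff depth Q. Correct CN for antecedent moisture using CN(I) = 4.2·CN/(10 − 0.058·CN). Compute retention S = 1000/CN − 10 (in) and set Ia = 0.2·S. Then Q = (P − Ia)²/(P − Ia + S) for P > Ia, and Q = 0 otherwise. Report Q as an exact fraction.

Q = 26270898889/14176216740 in ≈ 1.853 in

Dry (AMC I): CN(I) = 4.2·59/(10 − 0.058·59) = (1239/5)/(3289/500) = 123900/3289 ≈ 37.671
Max retention: S = 1000/(123900/3289) − 10 = 20500/1239 in (≈ 16.546 in)
Ia = 0.2S: 0.2·16.546 = 3.309 in (exactly 4100/1239)
Excess rainfall: 9.850 − 3.309 = 6.541 in; P > Ia so Q > 0
Q = (162083/24780)²/((162083/24780) + 20500/1239) = (26270898889/614048400)/(572083/24780) = 26270898889/14176216740 in ≈ 1.853 in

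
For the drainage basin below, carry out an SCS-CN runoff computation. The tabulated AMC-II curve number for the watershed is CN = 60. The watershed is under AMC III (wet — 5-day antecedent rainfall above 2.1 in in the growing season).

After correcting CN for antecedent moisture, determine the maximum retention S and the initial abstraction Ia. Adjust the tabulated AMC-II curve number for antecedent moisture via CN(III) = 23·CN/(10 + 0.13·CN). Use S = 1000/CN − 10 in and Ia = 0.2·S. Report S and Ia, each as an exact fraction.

CN(III) from CN(II)=60: (23·60)/(10 + 0.13·60) = 6900/89 ≈ 77.528
Max retention: S = 1000/(6900/89) − 10 = 200/69 in (≈ 2.899 in)
Ia = 0.2S: 0.2·2.899 = 0.580 in (exactly 40/69)

S = 200/69 in ≈ 2.899 in; Ia = 40/69 in ≈ 0.580 in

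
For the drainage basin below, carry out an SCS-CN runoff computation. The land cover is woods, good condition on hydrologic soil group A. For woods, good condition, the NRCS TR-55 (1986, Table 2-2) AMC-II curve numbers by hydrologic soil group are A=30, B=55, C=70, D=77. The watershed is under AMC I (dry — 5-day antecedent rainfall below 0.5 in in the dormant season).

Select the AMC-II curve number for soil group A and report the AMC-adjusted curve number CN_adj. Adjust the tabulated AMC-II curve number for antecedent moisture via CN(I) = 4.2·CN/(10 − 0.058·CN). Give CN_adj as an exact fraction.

CN_adj = 900/59 ≈ 15.254

NRCS table: woods, good condition, soil group A → CN(II) = 30
Adjust CN=30 to AMC I: 4.2·30/(10 − 0.058·30) → 126 ÷ (413/50) = 900/59 ≈ 15.254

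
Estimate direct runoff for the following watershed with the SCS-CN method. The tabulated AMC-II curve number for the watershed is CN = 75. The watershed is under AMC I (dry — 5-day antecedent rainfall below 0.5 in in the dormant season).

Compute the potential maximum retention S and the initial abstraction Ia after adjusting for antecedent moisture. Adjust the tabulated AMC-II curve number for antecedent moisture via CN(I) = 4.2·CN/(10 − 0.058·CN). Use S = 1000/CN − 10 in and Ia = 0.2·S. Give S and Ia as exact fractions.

Dry (AMC I): CN(I) = 4.2·75/(10 − 0.058·75) = 315/(113/20) = 6300/113 ≈ 55.752
S = 1000/(6300/113) − 10 = 500/63 in ≈ 7.937 in
Ia = 0.2S: 0.2·7.937 = 1.587 in (exactly 100/63)

S = 500/63 in ≈ 7.937 in; Ia = 100/63 in ≈ 1.587 in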